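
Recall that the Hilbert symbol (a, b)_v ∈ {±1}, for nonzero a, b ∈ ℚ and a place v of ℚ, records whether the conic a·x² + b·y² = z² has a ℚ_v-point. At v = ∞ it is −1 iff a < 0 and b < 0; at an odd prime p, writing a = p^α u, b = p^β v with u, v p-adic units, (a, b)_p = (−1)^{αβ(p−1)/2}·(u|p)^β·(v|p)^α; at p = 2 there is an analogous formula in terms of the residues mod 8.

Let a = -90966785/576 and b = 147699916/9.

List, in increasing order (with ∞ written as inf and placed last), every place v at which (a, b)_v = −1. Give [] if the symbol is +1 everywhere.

[2, 7]

(a, b) ≡ (-65, 91) mod (ℚ^×)²; places V = {2, 3, 5, 7, 13, ∞}.
(a,b)_7: α=2, u≡6; β=5, v≡5 (mod 7); (6|7)=-1, (5|7)=-1; sign (−1)^0·-1^5·-1^2 = -1.
(a,b)_∞: sgn(-65)=−, sgn(91)=+, so +1.
(a,b)_3: α=-2, u≡1; β=-2, v≡1 (mod 3); (1|3)=+1, (1|3)=+1; sign (−1)^0·+1^-2·+1^-2 = +1.
(a,b)_13: α=5, u≡7; β=3, v≡2 (mod 13); (7|13)=-1, (2|13)=-1; sign (−1)^0·-1^3·-1^5 = +1.
(a,b)_2: α=-6, β=2; u≡7, v≡3 (mod 8); ε(u)ε(v)=1·1, αω(v)=-6·1, βω(u)=2·0; sum ≡ 1  ⇒  -1.
(a,b)_5: α=1, u≡3; β=0, v≡4 (mod 5); (3|5)=-1, (4|5)=+1; sign (−1)^0·-1^0·+1^1 = +1.
|Ram(-65, 91)| = 2, even; anisotropic at {2, 7}.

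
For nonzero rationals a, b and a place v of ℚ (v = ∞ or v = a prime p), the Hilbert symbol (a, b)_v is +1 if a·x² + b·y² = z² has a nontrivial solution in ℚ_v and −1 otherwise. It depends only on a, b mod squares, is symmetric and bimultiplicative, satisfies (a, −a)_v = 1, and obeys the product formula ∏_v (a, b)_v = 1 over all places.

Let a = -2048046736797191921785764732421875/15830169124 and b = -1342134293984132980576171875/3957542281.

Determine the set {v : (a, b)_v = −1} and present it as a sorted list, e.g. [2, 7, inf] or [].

[3, 31, 41, inf]

(a, b) ≡ (-17835, -2139) mod (ℚ^×)²; places V = {2, 3, 5, 7, 11, 13, 19, 23, 29, 31, 41, 43, ∞}.
(a,b)_31: α=4, u≡30; β=3, v≡3 (mod 31); (30|31)=-1, (3|31)=-1; sign (−1)^0·-1^3·-1^4 = -1.
(a,b)_29: α=3, u≡24; β=2, v≡5 (mod 29); (24|29)=+1, (5|29)=+1; sign (−1)^0·+1^2·+1^3 = +1.
(a,b)_3: α=3, u≡1; β=1, v≡1 (mod 3); (1|3)=+1, (1|3)=+1; sign (−1)^1·+1^1·+1^3 = -1.
(a,b)_∞: sgn(-17835)=−, sgn(-2139)=−, so -1.
(a,b)_43: α=-2, u≡9; β=-2, v≡16 (mod 43); (9|43)=+1, (16|43)=+1; sign (−1)^0·+1^-2·+1^-2 = +1.
(a,b)_2: α=-2, β=0; u≡5, v≡5 (mod 8); ε(u)ε(v)=0·0, αω(v)=-2·1, βω(u)=0·1; sum ≡ 0  ⇒  +1.
(a,b)_7: α=-2, u≡1; β=-2, v≡3 (mod 7); (1|7)=+1, (3|7)=-1; sign (−1)^0·+1^-2·-1^-2 = +1.
(a,b)_23: α=6, u≡1; β=5, v≡10 (mod 23); (1|23)=+1, (10|23)=-1; sign (−1)^0·+1^5·-1^6 = +1.
(a,b)_19: α=-2, u≡7; β=-2, v≡13 (mod 19); (7|19)=+1, (13|19)=-1; sign (−1)^0·+1^-2·-1^-2 = +1.
(a,b)_13: α=2, u≡4; β=2, v≡6 (mod 13); (4|13)=+1, (6|13)=-1; sign (−1)^0·+1^2·-1^2 = +1.
(a,b)_41: α=3, u≡31; β=2, v≡6 (mod 41); (31|41)=+1, (6|41)=-1; sign (−1)^0·+1^2·-1^3 = -1.
(a,b)_5: α=9, u≡3; β=10, v≡4 (mod 5); (3|5)=-1, (4|5)=+1; sign (−1)^0·-1^10·+1^9 = +1.
(a,b)_11: α=-2, u≡6; β=-2, v≡8 (mod 11); (6|11)=-1, (8|11)=-1; sign (−1)^0·-1^-2·-1^-2 = +1.
(-17835, -2139 / ℚ) ramifies at {3, 31, 41, ∞}: a division algebra.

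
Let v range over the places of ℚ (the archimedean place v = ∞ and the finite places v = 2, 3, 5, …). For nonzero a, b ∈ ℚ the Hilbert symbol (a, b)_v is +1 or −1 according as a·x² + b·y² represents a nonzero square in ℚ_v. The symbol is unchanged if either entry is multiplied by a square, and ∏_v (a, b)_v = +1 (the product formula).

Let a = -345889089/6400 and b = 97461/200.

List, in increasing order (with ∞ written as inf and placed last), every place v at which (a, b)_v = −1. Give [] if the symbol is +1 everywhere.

[]

(a, b) ≡ (-4641, 442) mod (ℚ^×)²; places V = {2, 3, 5, 7, 13, 17, ∞}.
(a,b)_2: α=-8, β=-3; u≡7, v≡5 (mod 8); ε(u)ε(v)=1·0, αω(v)=-8·1, βω(u)=-3·0; sum ≡ 0  ⇒  +1.
(a,b)_7: α=3, u≡2; β=2, v≡2 (mod 7); (2|7)=+1, (2|7)=+1; sign (−1)^0·+1^2·+1^3 = +1.
(a,b)_5: α=-2, u≡1; β=-2, v≡2 (mod 5); (1|5)=+1, (2|5)=-1; sign (−1)^0·+1^-2·-1^-2 = +1.
(a,b)_∞: sgn(-4641)=−, sgn(442)=+, so +1.
(a,b)_17: α=1, u≡2; β=1, v≡16 (mod 17); (2|17)=+1, (16|17)=+1; sign (−1)^0·+1^1·+1^1 = +1.
(a,b)_13: α=3, u≡8; β=1, v≡7 (mod 13); (8|13)=-1, (7|13)=-1; sign (−1)^0·-1^1·-1^3 = +1.
(a,b)_3: α=3, u≡1; β=2, v≡1 (mod 3); (1|3)=+1, (1|3)=+1; sign (−1)^0·+1^2·+1^3 = +1.
Every local symbol is +1, so the conic -4641·x² + 442·y² = z² has ℚ_v-points for all v and hence a ℚ-point; (a, b / ℚ) ≅ M_2(ℚ).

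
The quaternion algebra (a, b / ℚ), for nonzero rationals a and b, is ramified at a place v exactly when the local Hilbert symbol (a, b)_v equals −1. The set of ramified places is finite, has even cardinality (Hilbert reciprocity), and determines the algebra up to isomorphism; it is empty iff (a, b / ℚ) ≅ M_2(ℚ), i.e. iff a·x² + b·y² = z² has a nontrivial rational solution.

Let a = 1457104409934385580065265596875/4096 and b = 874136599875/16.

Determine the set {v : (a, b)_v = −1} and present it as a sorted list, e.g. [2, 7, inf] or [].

[2, 11, 29, 41]

Mod squares: a ≡ 65395, b ≡ 256795. Check v ∈ {∞, 2, 3, 5, 7, 11, 23, 29, 41}.
v=7: a=7^2·(≡4), b=7^1·(≡5) mod 7; (4|7)=+1, (5|7)=-1; (−1)^{2·1·3}·(+1)^1·(-1)^2 = +1.
v=5: a=5^5·(≡1), b=5^3·(≡4) mod 5; (1|5)=+1, (4|5)=+1; (−1)^{5·3·2}·(+1)^3·(+1)^5 = +1.
v=23: a=23^2·(≡9), b=23^1·(≡7) mod 23; (9|23)=+1, (7|23)=-1; (−1)^{2·1·11}·(+1)^1·(-1)^2 = +1.
v=11: a=11^3·(≡1), b=11^1·(≡1) mod 11; (1|11)=+1, (1|11)=+1; (−1)^{3·1·5}·(+1)^1·(+1)^3 = -1.
v=29: a=29^3·(≡6), b=29^1·(≡14) mod 29; (6|29)=+1, (14|29)=-1; (−1)^{3·1·14}·(+1)^1·(-1)^3 = -1.
v=∞: 65395 > 0 and 256795 > 0  ⇒  (a,b)_∞ = +1.
v=2: v_2(a)=-12, v_2(b)=-4; units ≡ 3, 3 (mod 8); ε·ε+αω+βω = 1·1+-12·1+-4·1 ≡ 1  ⇒  (a,b)_2 = -1.
v=41: a=41^5·(≡31), b=41^2·(≡12) mod 41; (31|41)=+1, (12|41)=-1; (−1)^{5·2·20}·(+1)^2·(-1)^5 = -1.
v=3: a=3^14·(≡1), b=3^4·(≡1) mod 3; (1|3)=+1, (1|3)=+1; (−1)^{14·4·1}·(+1)^4·(+1)^14 = +1.
Ram(65395, 256795) = {2, 11, 29, 41}; no ℚ_2-point on the conic.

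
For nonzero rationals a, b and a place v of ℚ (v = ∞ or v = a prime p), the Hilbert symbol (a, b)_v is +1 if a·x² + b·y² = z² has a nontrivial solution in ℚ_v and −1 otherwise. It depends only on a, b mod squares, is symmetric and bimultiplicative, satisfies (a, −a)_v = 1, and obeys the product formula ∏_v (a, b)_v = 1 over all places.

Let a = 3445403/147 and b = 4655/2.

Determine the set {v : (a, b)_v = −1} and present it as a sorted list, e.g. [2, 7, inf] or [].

[19, 37]

Mod squares: a ≡ 61161, b ≡ 190. Check v ∈ {∞, 2, 3, 5, 7, 13, 19, 29, 37}.
v=3: a=3^-1·(≡2), b=3^0·(≡1) mod 3; (2|3)=-1, (1|3)=+1; (−1)^{-1·0·1}·(-1)^0·(+1)^-1 = +1.
v=∞: 61161 > 0 and 190 > 0  ⇒  (a,b)_∞ = +1.
v=37: a=37^1·(≡10), b=37^0·(≡15) mod 37; (10|37)=+1, (15|37)=-1; (−1)^{1·0·18}·(+1)^0·(-1)^1 = -1.
v=7: a=7^-2·(≡1), b=7^2·(≡2) mod 7; (1|7)=+1, (2|7)=+1; (−1)^{-2·2·3}·(+1)^2·(+1)^-2 = +1.
v=13: a=13^2·(≡4), b=13^0·(≡7) mod 13; (4|13)=+1, (7|13)=-1; (−1)^{2·0·6}·(+1)^0·(-1)^2 = +1.
v=5: a=5^0·(≡4), b=5^1·(≡3) mod 5; (4|5)=+1, (3|5)=-1; (−1)^{0·1·2}·(+1)^1·(-1)^0 = +1.
v=19: a=19^1·(≡15), b=19^1·(≡18) mod 19; (15|19)=-1, (18|19)=-1; (−1)^{1·1·9}·(-1)^1·(-1)^1 = -1.
v=2: v_2(a)=0, v_2(b)=-1; units ≡ 1, 7 (mod 8); ε·ε+αω+βω = 0·1+0·0+-1·0 ≡ 0  ⇒  (a,b)_2 = +1.
v=29: a=29^1·(≡26), b=29^0·(≡22) mod 29; (26|29)=-1, (22|29)=+1; (−1)^{1·0·14}·(-1)^0·(+1)^1 = +1.
(61161, 190 / ℚ) ramifies at {19, 37}: a division algebra.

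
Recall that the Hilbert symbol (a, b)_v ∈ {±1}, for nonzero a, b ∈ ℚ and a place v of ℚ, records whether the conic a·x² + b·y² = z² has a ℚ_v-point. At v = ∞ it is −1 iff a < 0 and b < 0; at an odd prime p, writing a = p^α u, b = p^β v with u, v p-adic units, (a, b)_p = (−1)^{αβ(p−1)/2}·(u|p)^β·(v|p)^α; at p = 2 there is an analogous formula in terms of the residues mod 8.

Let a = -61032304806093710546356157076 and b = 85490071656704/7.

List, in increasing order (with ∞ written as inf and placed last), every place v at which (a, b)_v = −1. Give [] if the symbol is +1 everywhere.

(a, b) ≡ (-92701, 39767) mod (ℚ^×)²; places V = {2, 3, 7, 11, 13, 17, 19, 23, 41, ∞}.
(a,b)_23: α=2, u≡2; β=1, v≡3 (mod 23); (2|23)=+1, (3|23)=+1; sign (−1)^0·+1^1·+1^2 = +1.
(a,b)_∞: sgn(-92701)=−, sgn(39767)=+, so +1.
(a,b)_2: α=2, β=8; u≡3, v≡7 (mod 8); ε(u)ε(v)=1·1, αω(v)=2·0, βω(u)=8·1; sum ≡ 1  ⇒  -1.
(a,b)_19: α=3, u≡5; β=1, v≡14 (mod 19); (5|19)=+1, (14|19)=-1; sign (−1)^1·+1^1·-1^3 = +1.
(a,b)_11: α=0, u≡6; β=2, v≡6 (mod 11); (6|11)=-1, (6|11)=-1; sign (−1)^0·-1^2·-1^0 = +1.
(a,b)_3: α=2, u≡2; β=0, v≡2 (mod 3); (2|3)=-1, (2|3)=-1; sign (−1)^0·-1^0·-1^2 = +1.
(a,b)_41: α=5, u≡30; β=2, v≡15 (mod 41); (30|41)=-1, (15|41)=-1; sign (−1)^0·-1^2·-1^5 = -1.
(a,b)_7: α=5, u≡1; β=-1, v≡1 (mod 7); (1|7)=+1, (1|7)=+1; sign (−1)^1·+1^-1·+1^5 = -1.
(a,b)_17: α=5, u≡13; β=2, v≡8 (mod 17); (13|17)=+1, (8|17)=+1; sign (−1)^0·+1^2·+1^5 = +1.
(a,b)_13: α=2, u≡2; β=1, v≡9 (mod 13); (2|13)=-1, (9|13)=+1; sign (−1)^0·-1^1·+1^2 = -1.
(-92701, 39767 / ℚ) ramifies at {2, 7, 13, 41}: a division algebra.

[2, 7, 13, 41]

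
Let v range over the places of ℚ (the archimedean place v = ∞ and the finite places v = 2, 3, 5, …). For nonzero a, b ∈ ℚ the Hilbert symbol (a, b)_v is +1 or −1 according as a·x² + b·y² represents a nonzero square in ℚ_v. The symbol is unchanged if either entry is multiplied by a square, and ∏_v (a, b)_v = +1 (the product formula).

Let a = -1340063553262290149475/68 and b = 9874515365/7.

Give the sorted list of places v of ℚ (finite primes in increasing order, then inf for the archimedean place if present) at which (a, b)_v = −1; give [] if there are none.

Mod squares: a ≡ -323, b ≡ 3380195. Check v ∈ {∞, 2, 3, 5, 7, 11, 13, 17, 19, 23}.
v=13: a=13^4·(≡6), b=13^3·(≡6) mod 13; (6|13)=-1, (6|13)=-1; (−1)^{4·3·6}·(-1)^3·(-1)^4 = -1.
v=2: v_2(a)=-2, v_2(b)=0; units ≡ 5, 3 (mod 8); ε·ε+αω+βω = 0·1+-2·1+0·1 ≡ 0  ⇒  (a,b)_2 = +1.
v=23: a=23^2·(≡5), b=23^1·(≡12) mod 23; (5|23)=-1, (12|23)=+1; (−1)^{2·1·11}·(-1)^1·(+1)^2 = -1.
v=19: a=19^7·(≡18), b=19^1·(≡14) mod 19; (18|19)=-1, (14|19)=-1; (−1)^{7·1·9}·(-1)^1·(-1)^7 = -1.
v=3: a=3^4·(≡1), b=3^0·(≡2) mod 3; (1|3)=+1, (2|3)=-1; (−1)^{4·0·1}·(+1)^0·(-1)^4 = +1.
v=17: a=17^-1·(≡1), b=17^1·(≡3) mod 17; (1|17)=+1, (3|17)=-1; (−1)^{-1·1·8}·(+1)^1·(-1)^-1 = -1.
v=11: a=11^0·(≡8), b=11^2·(≡4) mod 11; (8|11)=-1, (4|11)=+1; (−1)^{0·2·5}·(-1)^2·(+1)^0 = +1.
v=5: a=5^2·(≡2), b=5^1·(≡4) mod 5; (2|5)=-1, (4|5)=+1; (−1)^{2·1·2}·(-1)^1·(+1)^2 = -1.
v=7: a=7^2·(≡6), b=7^-1·(≡1) mod 7; (6|7)=-1, (1|7)=+1; (−1)^{2·-1·3}·(-1)^-1·(+1)^2 = -1.
v=∞: -323 < 0 and 3380195 > 0  ⇒  (a,b)_∞ = +1.
|Ram(-323, 3380195)| = 6, even; anisotropic at {5, 7, 13, 17, 19, 23}.

[5, 7, 13, 17, 19, 23]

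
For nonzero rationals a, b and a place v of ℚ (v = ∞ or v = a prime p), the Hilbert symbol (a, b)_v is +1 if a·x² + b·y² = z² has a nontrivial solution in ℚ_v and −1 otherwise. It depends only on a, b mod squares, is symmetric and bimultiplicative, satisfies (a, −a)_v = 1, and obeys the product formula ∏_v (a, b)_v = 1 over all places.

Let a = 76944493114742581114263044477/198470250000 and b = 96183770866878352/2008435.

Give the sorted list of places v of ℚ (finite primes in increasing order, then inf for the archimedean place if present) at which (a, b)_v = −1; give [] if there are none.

(a, b) ≡ (79373, 498355) mod (ℚ^×)²; places V = {2, 3, 5, 7, 11, 13, 17, 23, 29, 37, 41, 53, ∞}.
(a,b)_17: α=5, u≡7; β=3, v≡11 (mod 17); (7|17)=-1, (11|17)=-1; sign (−1)^0·-1^3·-1^5 = +1.
(a,b)_13: α=2, u≡7; β=-1, v≡7 (mod 13); (7|13)=-1, (7|13)=-1; sign (−1)^0·-1^-1·-1^2 = -1.
(a,b)_5: α=-6, u≡2; β=-1, v≡1 (mod 5); (2|5)=-1, (1|5)=+1; sign (−1)^0·-1^-1·+1^-6 = -1.
(a,b)_53: α=0, u≡14; β=-2, v≡1 (mod 53); (14|53)=-1, (1|53)=+1; sign (−1)^0·-1^-2·+1^0 = +1.
(a,b)_23: α=3, u≡18; β=2, v≡17 (mod 23); (18|23)=+1, (17|23)=-1; sign (−1)^0·+1^2·-1^3 = -1.
(a,b)_2: α=-4, β=4; u≡5, v≡3 (mod 8); ε(u)ε(v)=0·1, αω(v)=-4·1, βω(u)=4·1; sum ≡ 0  ⇒  +1.
(a,b)_41: α=2, u≡7; β=1, v≡6 (mod 41); (7|41)=-1, (6|41)=-1; sign (−1)^0·-1^1·-1^2 = -1.
(a,b)_∞: sgn(79373)=+, sgn(498355)=+, so +1.
(a,b)_29: α=3, u≡19; β=2, v≡12 (mod 29); (19|29)=-1, (12|29)=-1; sign (−1)^0·-1^2·-1^3 = -1.
(a,b)_11: α=-2, u≡2; β=-1, v≡6 (mod 11); (2|11)=-1, (6|11)=-1; sign (−1)^0·-1^-1·-1^-2 = -1.
(a,b)_3: α=-8, u≡2; β=0, v≡1 (mod 3); (2|3)=-1, (1|3)=+1; sign (−1)^0·-1^0·+1^-8 = +1.
(a,b)_7: α=3, u≡3; β=2, v≡2 (mod 7); (3|7)=-1, (2|7)=+1; sign (−1)^0·-1^2·+1^3 = +1.
(a,b)_37: α=4, u≡19; β=2, v≡35 (mod 37); (19|37)=-1, (35|37)=-1; sign (−1)^0·-1^2·-1^4 = +1.
(79373, 498355 / ℚ) ramifies at {5, 11, 13, 23, 29, 41}: a division algebra.

[5, 11, 13, 23, 29, 41]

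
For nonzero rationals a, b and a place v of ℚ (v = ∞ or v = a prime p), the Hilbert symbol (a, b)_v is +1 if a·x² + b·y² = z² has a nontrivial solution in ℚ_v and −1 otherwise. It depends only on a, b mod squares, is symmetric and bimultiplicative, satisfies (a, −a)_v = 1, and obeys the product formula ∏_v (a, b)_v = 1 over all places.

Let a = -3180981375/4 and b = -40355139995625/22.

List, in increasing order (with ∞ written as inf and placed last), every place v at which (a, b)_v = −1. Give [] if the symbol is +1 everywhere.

(a, b) ≡ (-55, -6006) mod (ℚ^×)²; places V = {2, 3, 5, 7, 11, 13, ∞}.
(a,b)_11: α=1, u≡2; β=-1, v≡9 (mod 11); (2|11)=-1, (9|11)=+1; sign (−1)^1·-1^-1·+1^1 = +1.
(a,b)_2: α=-2, β=-1; u≡1, v≡5 (mod 8); ε(u)ε(v)=0·0, αω(v)=-2·1, βω(u)=-1·0; sum ≡ 0  ⇒  +1.
(a,b)_7: α=0, u≡4; β=3, v≡6 (mod 7); (4|7)=+1, (6|7)=-1; sign (−1)^0·+1^3·-1^0 = +1.
(a,b)_3: α=4, u≡2; β=1, v≡2 (mod 3); (2|3)=-1, (2|3)=-1; sign (−1)^0·-1^1·-1^4 = -1.
(a,b)_∞: sgn(-55)=−, sgn(-6006)=−, so -1.
(a,b)_13: α=4, u≡12; β=7, v≡7 (mod 13); (12|13)=+1, (7|13)=-1; sign (−1)^0·+1^7·-1^4 = +1.
(a,b)_5: α=3, u≡1; β=4, v≡1 (mod 5); (1|5)=+1, (1|5)=+1; sign (−1)^0·+1^4·+1^3 = +1.
|Ram(-55, -6006)| = 2, even; anisotropic at {3, ∞}.

[3, inf]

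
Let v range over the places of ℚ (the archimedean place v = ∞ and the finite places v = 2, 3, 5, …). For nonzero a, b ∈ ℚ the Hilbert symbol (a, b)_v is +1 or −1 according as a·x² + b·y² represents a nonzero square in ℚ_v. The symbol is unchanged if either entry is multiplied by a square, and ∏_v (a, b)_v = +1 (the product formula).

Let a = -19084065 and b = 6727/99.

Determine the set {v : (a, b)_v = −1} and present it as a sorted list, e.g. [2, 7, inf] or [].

[3, 5, 7, 31]

Mod squares: a ≡ -19084065, b ≡ 77. Check v ∈ {∞, 2, 3, 5, 7, 11, 13, 31, 41}.
v=2: v_2(a)=0, v_2(b)=0; units ≡ 7, 5 (mod 8); ε·ε+αω+βω = 1·0+0·1+0·0 ≡ 0  ⇒  (a,b)_2 = +1.
v=11: a=11^1·(≡5), b=11^-1·(≡8) mod 11; (5|11)=+1, (8|11)=-1; (−1)^{1·-1·5}·(+1)^-1·(-1)^1 = +1.
v=13: a=13^1·(≡7), b=13^0·(≡4) mod 13; (7|13)=-1, (4|13)=+1; (−1)^{1·0·6}·(-1)^0·(+1)^1 = +1.
v=41: a=41^1·(≡8), b=41^0·(≡5) mod 41; (8|41)=+1, (5|41)=+1; (−1)^{1·0·20}·(+1)^0·(+1)^1 = +1.
v=5: a=5^1·(≡2), b=5^0·(≡3) mod 5; (2|5)=-1, (3|5)=-1; (−1)^{1·0·2}·(-1)^0·(-1)^1 = -1.
v=3: a=3^1·(≡1), b=3^-2·(≡2) mod 3; (1|3)=+1, (2|3)=-1; (−1)^{1·-2·1}·(+1)^-2·(-1)^1 = -1.
v=7: a=7^1·(≡2), b=7^1·(≡2) mod 7; (2|7)=+1, (2|7)=+1; (−1)^{1·1·3}·(+1)^1·(+1)^1 = -1.
v=∞: -19084065 < 0 and 77 > 0  ⇒  (a,b)_∞ = +1.
v=31: a=31^1·(≡14), b=31^2·(≡27) mod 31; (14|31)=+1, (27|31)=-1; (−1)^{1·2·15}·(+1)^2·(-1)^1 = -1.
(-19084065, 77 / ℚ) ramifies at {3, 5, 7, 31}: a division algebra.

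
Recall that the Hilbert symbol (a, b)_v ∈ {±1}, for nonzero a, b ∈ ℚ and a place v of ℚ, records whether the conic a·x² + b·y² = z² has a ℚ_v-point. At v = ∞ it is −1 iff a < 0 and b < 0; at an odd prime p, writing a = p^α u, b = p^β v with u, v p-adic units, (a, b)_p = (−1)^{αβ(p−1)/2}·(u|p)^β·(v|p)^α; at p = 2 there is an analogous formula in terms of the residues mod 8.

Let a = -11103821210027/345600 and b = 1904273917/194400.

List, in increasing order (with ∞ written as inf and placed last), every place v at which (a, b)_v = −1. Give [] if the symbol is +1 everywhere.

Mod squares: a ≡ -9282, b ≡ 78. Check v ∈ {∞, 2, 3, 5, 7, 13, 17, 19}.
v=5: a=5^-2·(≡2), b=5^-2·(≡2) mod 5; (2|5)=-1, (2|5)=-1; (−1)^{-2·-2·2}·(-1)^-2·(-1)^-2 = +1.
v=∞: -9282 < 0 and 78 > 0  ⇒  (a,b)_∞ = +1.
v=3: a=3^-3·(≡2), b=3^-5·(≡2) mod 3; (2|3)=-1, (2|3)=-1; (−1)^{-3·-5·1}·(-1)^-5·(-1)^-3 = -1.
v=7: a=7^7·(≡4), b=7^4·(≡1) mod 7; (4|7)=+1, (1|7)=+1; (−1)^{7·4·3}·(+1)^4·(+1)^7 = +1.
v=19: a=19^2·(≡6), b=19^2·(≡18) mod 19; (6|19)=+1, (18|19)=-1; (−1)^{2·2·9}·(+1)^2·(-1)^2 = +1.
v=2: v_2(a)=-9, v_2(b)=-5; units ≡ 7, 7 (mod 8); ε·ε+αω+βω = 1·1+-9·0+-5·0 ≡ 1  ⇒  (a,b)_2 = -1.
v=17: a=17^1·(≡9), b=17^0·(≡6) mod 17; (9|17)=+1, (6|17)=-1; (−1)^{1·0·8}·(+1)^0·(-1)^1 = -1.
v=13: a=13^3·(≡9), b=13^3·(≡7) mod 13; (9|13)=+1, (7|13)=-1; (−1)^{3·3·6}·(+1)^3·(-1)^3 = -1.
(-9282, 78 / ℚ) ramifies at {2, 3, 13, 17}: a division algebra.

[2, 3, 13, 17]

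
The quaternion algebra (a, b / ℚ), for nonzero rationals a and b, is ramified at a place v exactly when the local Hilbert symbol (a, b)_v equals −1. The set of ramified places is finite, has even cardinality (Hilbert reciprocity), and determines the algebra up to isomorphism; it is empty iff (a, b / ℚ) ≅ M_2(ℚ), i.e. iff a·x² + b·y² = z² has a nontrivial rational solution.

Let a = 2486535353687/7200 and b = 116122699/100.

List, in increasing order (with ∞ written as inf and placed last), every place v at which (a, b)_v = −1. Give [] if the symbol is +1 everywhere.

(a, b) ≡ (10846, 2369851) mod (ℚ^×)²; places V = {2, 3, 5, 7, 11, 17, 19, 23, 29, ∞}.
(a,b)_23: α=2, u≡16; β=1, v≡19 (mod 23); (16|23)=+1, (19|23)=-1; sign (−1)^0·+1^1·-1^2 = +1.
(a,b)_5: α=-2, u≡4; β=-2, v≡1 (mod 5); (4|5)=+1, (1|5)=+1; sign (−1)^0·+1^-2·+1^-2 = +1.
(a,b)_17: α=1, u≡16; β=1, v≡3 (mod 17); (16|17)=+1, (3|17)=-1; sign (−1)^0·+1^1·-1^1 = -1.
(a,b)_11: α=1, u≡2; β=1, v≡8 (mod 11); (2|11)=-1, (8|11)=-1; sign (−1)^1·-1^1·-1^1 = -1.
(a,b)_29: α=1, u≡19; β=1, v≡11 (mod 29); (19|29)=-1, (11|29)=-1; sign (−1)^0·-1^1·-1^1 = +1.
(a,b)_19: α=2, u≡16; β=1, v≡2 (mod 19); (16|19)=+1, (2|19)=-1; sign (−1)^0·+1^1·-1^2 = +1.
(a,b)_∞: sgn(10846)=+, sgn(2369851)=+, so +1.
(a,b)_3: α=-2, u≡1; β=0, v≡1 (mod 3); (1|3)=+1, (1|3)=+1; sign (−1)^0·+1^0·+1^-2 = +1.
(a,b)_7: α=4, u≡6; β=2, v≡4 (mod 7); (6|7)=-1, (4|7)=+1; sign (−1)^0·-1^2·+1^4 = +1.
(a,b)_2: α=-5, β=-2; u≡7, v≡3 (mod 8); ε(u)ε(v)=1·1, αω(v)=-5·1, βω(u)=-2·0; sum ≡ 0  ⇒  +1.
|Ram(10846, 2369851)| = 2, even; anisotropic at {11, 17}.

[11, 17]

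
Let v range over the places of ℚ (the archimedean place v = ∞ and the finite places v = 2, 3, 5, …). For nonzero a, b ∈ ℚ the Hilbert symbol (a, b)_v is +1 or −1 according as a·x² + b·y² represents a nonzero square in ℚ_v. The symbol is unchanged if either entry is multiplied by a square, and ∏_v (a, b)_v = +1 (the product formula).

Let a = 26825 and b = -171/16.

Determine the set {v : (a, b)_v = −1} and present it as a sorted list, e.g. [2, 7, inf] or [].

[29, 37]

(a, b) ≡ (1073, -19) mod (ℚ^×)²; places V = {2, 3, 5, 19, 29, 37, ∞}.
(a,b)_29: α=1, u≡26; β=0, v≡2 (mod 29); (26|29)=-1, (2|29)=-1; sign (−1)^0·-1^0·-1^1 = -1.
(a,b)_37: α=1, u≡22; β=0, v≡24 (mod 37); (22|37)=-1, (24|37)=-1; sign (−1)^0·-1^0·-1^1 = -1.
(a,b)_∞: sgn(1073)=+, sgn(-19)=−, so +1.
(a,b)_5: α=2, u≡3; β=0, v≡4 (mod 5); (3|5)=-1, (4|5)=+1; sign (−1)^0·-1^0·+1^2 = +1.
(a,b)_2: α=0, β=-4; u≡1, v≡5 (mod 8); ε(u)ε(v)=0·0, αω(v)=0·1, βω(u)=-4·0; sum ≡ 0  ⇒  +1.
(a,b)_19: α=0, u≡16; β=1, v≡3 (mod 19); (16|19)=+1, (3|19)=-1; sign (−1)^0·+1^1·-1^0 = +1.
(a,b)_3: α=0, u≡2; β=2, v≡2 (mod 3); (2|3)=-1, (2|3)=-1; sign (−1)^0·-1^2·-1^0 = +1.
Ram(1073, -19) = {29, 37}; no ℚ_29-point on the conic.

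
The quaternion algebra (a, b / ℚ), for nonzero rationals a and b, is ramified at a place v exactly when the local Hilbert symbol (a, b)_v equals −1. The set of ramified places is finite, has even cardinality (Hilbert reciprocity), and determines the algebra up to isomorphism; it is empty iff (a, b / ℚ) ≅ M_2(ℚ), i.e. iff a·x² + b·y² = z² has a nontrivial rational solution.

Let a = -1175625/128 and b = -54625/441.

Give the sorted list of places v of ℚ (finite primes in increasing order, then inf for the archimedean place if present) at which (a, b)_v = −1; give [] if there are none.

[2, 5, 23, inf]

Mod squares: a ≡ -418, b ≡ -2185. Check v ∈ {∞, 2, 3, 5, 7, 11, 19, 23}.
v=11: a=11^1·(≡8), b=11^0·(≡1) mod 11; (8|11)=-1, (1|11)=+1; (−1)^{1·0·5}·(-1)^0·(+1)^1 = +1.
v=3: a=3^2·(≡2), b=3^-2·(≡2) mod 3; (2|3)=-1, (2|3)=-1; (−1)^{2·-2·1}·(-1)^-2·(-1)^2 = +1.
v=23: a=23^0·(≡21), b=23^1·(≡10) mod 23; (21|23)=-1, (10|23)=-1; (−1)^{0·1·11}·(-1)^1·(-1)^0 = -1.
v=∞: -418 < 0 and -2185 < 0  ⇒  (a,b)_∞ = -1.
v=19: a=19^1·(≡6), b=19^1·(≡8) mod 19; (6|19)=+1, (8|19)=-1; (−1)^{1·1·9}·(+1)^1·(-1)^1 = +1.
v=7: a=7^0·(≡2), b=7^-2·(≡5) mod 7; (2|7)=+1, (5|7)=-1; (−1)^{0·-2·3}·(+1)^-2·(-1)^0 = +1.
v=5: a=5^4·(≡3), b=5^3·(≡3) mod 5; (3|5)=-1, (3|5)=-1; (−1)^{4·3·2}·(-1)^3·(-1)^4 = -1.
v=2: v_2(a)=-7, v_2(b)=0; units ≡ 7, 7 (mod 8); ε·ε+αω+βω = 1·1+-7·0+0·0 ≡ 1  ⇒  (a,b)_2 = -1.
Ram(-418, -2185) = {2, 5, 23, ∞}; no ℚ_2-point on the conic.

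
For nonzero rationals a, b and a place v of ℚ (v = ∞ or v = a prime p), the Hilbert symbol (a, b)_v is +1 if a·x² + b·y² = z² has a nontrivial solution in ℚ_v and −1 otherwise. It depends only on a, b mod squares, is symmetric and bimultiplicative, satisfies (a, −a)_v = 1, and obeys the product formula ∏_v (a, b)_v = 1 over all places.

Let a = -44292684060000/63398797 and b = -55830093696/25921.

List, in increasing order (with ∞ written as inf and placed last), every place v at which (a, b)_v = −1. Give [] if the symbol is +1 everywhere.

[3, 13, 19, 43, 53, inf]

Mod squares: a ≡ -121582, b ≡ -63726. Check v ∈ {∞, 2, 3, 5, 7, 11, 13, 17, 19, 23, 31, 37, 43, 53}.
v=43: a=43^2·(≡32), b=43^1·(≡35) mod 43; (32|43)=-1, (35|43)=+1; (−1)^{2·1·21}·(-1)^1·(+1)^2 = -1.
v=31: a=31^1·(≡30), b=31^0·(≡10) mod 31; (30|31)=-1, (10|31)=+1; (−1)^{1·0·15}·(-1)^0·(+1)^1 = +1.
v=37: a=37^-1·(≡33), b=37^0·(≡26) mod 37; (33|37)=+1, (26|37)=+1; (−1)^{-1·0·18}·(+1)^0·(+1)^-1 = +1.
v=13: a=13^0·(≡2), b=13^3·(≡10) mod 13; (2|13)=-1, (10|13)=+1; (−1)^{0·3·6}·(-1)^3·(+1)^0 = -1.
v=17: a=17^-2·(≡2), b=17^0·(≡11) mod 17; (2|17)=+1, (11|17)=-1; (−1)^{-2·0·8}·(+1)^0·(-1)^-2 = +1.
v=23: a=23^0·(≡14), b=23^-2·(≡7) mod 23; (14|23)=-1, (7|23)=-1; (−1)^{0·-2·11}·(-1)^-2·(-1)^0 = +1.
v=7: a=7^-2·(≡2), b=7^-2·(≡2) mod 7; (2|7)=+1, (2|7)=+1; (−1)^{-2·-2·3}·(+1)^-2·(+1)^-2 = +1.
v=11: a=11^-2·(≡4), b=11^0·(≡6) mod 11; (4|11)=+1, (6|11)=-1; (−1)^{-2·0·5}·(+1)^0·(-1)^-2 = +1.
v=53: a=53^1·(≡10), b=53^0·(≡23) mod 53; (10|53)=+1, (23|53)=-1; (−1)^{1·0·26}·(+1)^0·(-1)^1 = -1.
v=∞: -121582 < 0 and -63726 < 0  ⇒  (a,b)_∞ = -1.
v=3: a=3^6·(≡2), b=3^5·(≡1) mod 3; (2|3)=-1, (1|3)=+1; (−1)^{6·5·1}·(-1)^5·(+1)^6 = -1.
v=2: v_2(a)=5, v_2(b)=7; units ≡ 1, 1 (mod 8); ε·ε+αω+βω = 0·0+5·0+7·0 ≡ 0  ⇒  (a,b)_2 = +1.
v=5: a=5^4·(≡2), b=5^0·(≡4) mod 5; (2|5)=-1, (4|5)=+1; (−1)^{4·0·2}·(-1)^0·(+1)^4 = +1.
v=19: a=19^0·(≡13), b=19^1·(≡7) mod 19; (13|19)=-1, (7|19)=+1; (−1)^{0·1·9}·(-1)^1·(+1)^0 = -1.
(-121582, -63726 / ℚ) ramifies at {3, 13, 19, 43, 53, ∞}: a division algebra.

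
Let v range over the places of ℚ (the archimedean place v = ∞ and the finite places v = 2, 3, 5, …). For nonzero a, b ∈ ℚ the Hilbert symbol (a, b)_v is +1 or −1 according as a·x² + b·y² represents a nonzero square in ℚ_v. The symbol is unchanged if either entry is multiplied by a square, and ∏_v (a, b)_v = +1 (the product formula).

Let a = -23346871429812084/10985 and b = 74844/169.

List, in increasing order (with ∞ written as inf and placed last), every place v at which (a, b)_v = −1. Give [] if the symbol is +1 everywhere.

[2, 11]

Mod squares: a ≡ -1365, b ≡ 231. Check v ∈ {∞, 2, 3, 5, 7, 11, 13}.
v=2: v_2(a)=2, v_2(b)=2; units ≡ 3, 7 (mod 8); ε·ε+αω+βω = 1·1+2·0+2·1 ≡ 1  ⇒  (a,b)_2 = -1.
v=5: a=5^-1·(≡3), b=5^0·(≡1) mod 5; (3|5)=-1, (1|5)=+1; (−1)^{-1·0·2}·(-1)^0·(+1)^-1 = +1.
v=11: a=11^4·(≡8), b=11^1·(≡7) mod 11; (8|11)=-1, (7|11)=-1; (−1)^{4·1·5}·(-1)^1·(-1)^4 = -1.
v=3: a=3^19·(≡1), b=3^5·(≡2) mod 3; (1|3)=+1, (2|3)=-1; (−1)^{19·5·1}·(+1)^5·(-1)^19 = +1.
v=7: a=7^3·(≡4), b=7^1·(≡3) mod 7; (4|7)=+1, (3|7)=-1; (−1)^{3·1·3}·(+1)^1·(-1)^3 = +1.
v=∞: -1365 < 0 and 231 > 0  ⇒  (a,b)_∞ = +1.
v=13: a=13^-3·(≡3), b=13^-2·(≡3) mod 13; (3|13)=+1, (3|13)=+1; (−1)^{-3·-2·6}·(+1)^-2·(+1)^-3 = +1.
(-1365, 231 / ℚ) ramifies at {2, 11}: a division algebra.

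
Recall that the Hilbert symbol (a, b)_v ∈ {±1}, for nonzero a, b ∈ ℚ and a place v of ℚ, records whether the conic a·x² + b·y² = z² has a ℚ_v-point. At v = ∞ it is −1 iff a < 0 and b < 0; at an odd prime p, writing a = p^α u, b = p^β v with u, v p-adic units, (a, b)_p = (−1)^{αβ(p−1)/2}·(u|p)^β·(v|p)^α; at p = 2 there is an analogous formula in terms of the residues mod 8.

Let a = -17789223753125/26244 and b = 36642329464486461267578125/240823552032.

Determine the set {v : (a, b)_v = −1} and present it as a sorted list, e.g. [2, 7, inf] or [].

Mod squares: a ≡ -5, b ≡ 2090. Check v ∈ {∞, 2, 3, 5, 7, 11, 17, 19}.
v=3: a=3^-8·(≡1), b=3^-12·(≡2) mod 3; (1|3)=+1, (2|3)=-1; (−1)^{-8·-12·1}·(+1)^-12·(-1)^-8 = +1.
v=7: a=7^0·(≡1), b=7^-2·(≡1) mod 7; (1|7)=+1, (1|7)=+1; (−1)^{0·-2·3}·(+1)^-2·(+1)^0 = +1.
v=5: a=5^5·(≡1), b=5^9·(≡2) mod 5; (1|5)=+1, (2|5)=-1; (−1)^{5·9·2}·(+1)^9·(-1)^5 = -1.
v=17: a=17^0·(≡6), b=17^-2·(≡9) mod 17; (6|17)=-1, (9|17)=+1; (−1)^{0·-2·8}·(-1)^-2·(+1)^0 = +1.
v=19: a=19^6·(≡14), b=19^11·(≡15) mod 19; (14|19)=-1, (15|19)=-1; (−1)^{6·11·9}·(-1)^11·(-1)^6 = -1.
v=∞: -5 < 0 and 2090 > 0  ⇒  (a,b)_∞ = +1.
v=2: v_2(a)=-2, v_2(b)=-5; units ≡ 3, 5 (mod 8); ε·ε+αω+βω = 1·0+-2·1+-5·1 ≡ 1  ⇒  (a,b)_2 = -1.
v=11: a=11^2·(≡7), b=11^5·(≡9) mod 11; (7|11)=-1, (9|11)=+1; (−1)^{2·5·5}·(-1)^5·(+1)^2 = -1.
|Ram(-5, 2090)| = 4, even; anisotropic at {2, 5, 11, 19}.

[2, 5, 11, 19]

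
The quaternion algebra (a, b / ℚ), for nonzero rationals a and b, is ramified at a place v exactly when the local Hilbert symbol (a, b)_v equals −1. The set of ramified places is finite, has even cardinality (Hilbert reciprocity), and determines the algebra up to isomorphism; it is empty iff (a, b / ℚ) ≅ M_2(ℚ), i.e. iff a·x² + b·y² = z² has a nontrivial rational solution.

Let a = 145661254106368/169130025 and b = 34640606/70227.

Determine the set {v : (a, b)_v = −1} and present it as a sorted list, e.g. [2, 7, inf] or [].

(a, b) ≡ (13, 42) mod (ℚ^×)²; places V = {2, 3, 5, 7, 11, 13, 17, 19, ∞}.
(a,b)_13: α=3, u≡4; β=2, v≡3 (mod 13); (4|13)=+1, (3|13)=+1; sign (−1)^0·+1^2·+1^3 = +1.
(a,b)_7: α=2, u≡6; β=1, v≡5 (mod 7); (6|7)=-1, (5|7)=-1; sign (−1)^0·-1^1·-1^2 = -1.
(a,b)_19: α=2, u≡3; β=0, v≡5 (mod 19); (3|19)=-1, (5|19)=+1; sign (−1)^0·-1^0·+1^2 = +1.
(a,b)_3: α=-4, u≡1; β=-5, v≡2 (mod 3); (1|3)=+1, (2|3)=-1; sign (−1)^0·+1^-5·-1^-4 = +1.
(a,b)_11: α=4, u≡10; β=4, v≡4 (mod 11); (10|11)=-1, (4|11)=+1; sign (−1)^0·-1^4·+1^4 = +1.
(a,b)_5: α=-2, u≡3; β=0, v≡3 (mod 5); (3|5)=-1, (3|5)=-1; sign (−1)^0·-1^0·-1^-2 = +1.
(a,b)_2: α=8, β=1; u≡5, v≡5 (mod 8); ε(u)ε(v)=0·0, αω(v)=8·1, βω(u)=1·1; sum ≡ 1  ⇒  -1.
(a,b)_∞: sgn(13)=+, sgn(42)=+, so +1.
(a,b)_17: α=-4, u≡4; β=-2, v≡16 (mod 17); (4|17)=+1, (16|17)=+1; sign (−1)^0·+1^-2·+1^-4 = +1.
|Ram(13, 42)| = 2, even; anisotropic at {2, 7}.

[2, 7]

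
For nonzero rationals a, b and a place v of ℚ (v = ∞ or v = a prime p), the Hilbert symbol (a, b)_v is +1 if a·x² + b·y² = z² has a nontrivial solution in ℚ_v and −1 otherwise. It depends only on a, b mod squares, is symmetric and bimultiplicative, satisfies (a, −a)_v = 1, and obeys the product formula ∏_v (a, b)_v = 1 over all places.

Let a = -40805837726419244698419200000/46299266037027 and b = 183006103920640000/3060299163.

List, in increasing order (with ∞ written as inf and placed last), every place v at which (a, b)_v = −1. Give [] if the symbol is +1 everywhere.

(a, b) ≡ (-4290, 273) mod (ℚ^×)²; places V = {2, 3, 5, 7, 11, 13, 17, 19, 41, ∞}.
(a,b)_7: α=8, u≡2; β=5, v≡4 (mod 7); (2|7)=+1, (4|7)=+1; sign (−1)^0·+1^5·+1^8 = +1.
(a,b)_∞: sgn(-4290)=−, sgn(273)=+, so +1.
(a,b)_11: α=5, u≡8; β=2, v≡5 (mod 11); (8|11)=-1, (5|11)=+1; sign (−1)^0·-1^2·+1^5 = +1.
(a,b)_3: α=-3, u≡1; β=-1, v≡1 (mod 3); (1|3)=+1, (1|3)=+1; sign (−1)^1·+1^-1·+1^-3 = -1.
(a,b)_13: α=5, u≡7; β=3, v≡11 (mod 13); (7|13)=-1, (11|13)=-1; sign (−1)^0·-1^3·-1^5 = +1.
(a,b)_19: α=-2, u≡5; β=-2, v≡11 (mod 19); (5|19)=+1, (11|19)=+1; sign (−1)^0·+1^-2·+1^-2 = +1.
(a,b)_2: α=17, β=16; u≡7, v≡1 (mod 8); ε(u)ε(v)=1·0, αω(v)=17·0, βω(u)=16·0; sum ≡ 0  ⇒  +1.
(a,b)_41: α=-6, u≡26; β=-4, v≡27 (mod 41); (26|41)=-1, (27|41)=-1; sign (−1)^0·-1^-4·-1^-6 = +1.
(a,b)_17: α=2, u≡12; β=0, v≡4 (mod 17); (12|17)=-1, (4|17)=+1; sign (−1)^0·-1^0·+1^2 = +1.
(a,b)_5: α=5, u≡3; β=4, v≡3 (mod 5); (3|5)=-1, (3|5)=-1; sign (−1)^0·-1^4·-1^5 = -1.
|Ram(-4290, 273)| = 2, even; anisotropic at {3, 5}.

[3, 5]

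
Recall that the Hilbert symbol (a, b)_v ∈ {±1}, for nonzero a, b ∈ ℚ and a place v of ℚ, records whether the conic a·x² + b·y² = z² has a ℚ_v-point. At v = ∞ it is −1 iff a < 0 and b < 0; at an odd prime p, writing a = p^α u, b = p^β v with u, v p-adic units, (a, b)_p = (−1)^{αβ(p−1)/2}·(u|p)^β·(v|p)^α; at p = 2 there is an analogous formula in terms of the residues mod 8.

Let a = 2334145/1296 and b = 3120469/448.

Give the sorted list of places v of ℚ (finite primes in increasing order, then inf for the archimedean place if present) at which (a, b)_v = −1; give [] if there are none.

[5, 11, 17, 41]

(a, b) ≡ (1705, 180523) mod (ℚ^×)²; places V = {2, 3, 5, 7, 11, 17, 31, 37, 41, ∞}.
(a,b)_41: α=0, u≡17; β=1, v≡23 (mod 41); (17|41)=-1, (23|41)=+1; sign (−1)^0·-1^1·+1^0 = -1.
(a,b)_7: α=0, u≡2; β=-1, v≡2 (mod 7); (2|7)=+1, (2|7)=+1; sign (−1)^0·+1^-1·+1^0 = +1.
(a,b)_3: α=-4, u≡1; β=0, v≡1 (mod 3); (1|3)=+1, (1|3)=+1; sign (−1)^0·+1^0·+1^-4 = +1.
(a,b)_5: α=1, u≡4; β=0, v≡3 (mod 5); (4|5)=+1, (3|5)=-1; sign (−1)^0·+1^0·-1^1 = -1.
(a,b)_37: α=2, u≡3; β=1, v≡22 (mod 37); (3|37)=+1, (22|37)=-1; sign (−1)^0·+1^1·-1^2 = +1.
(a,b)_31: α=1, u≡11; β=0, v≡25 (mod 31); (11|31)=-1, (25|31)=+1; sign (−1)^0·-1^0·+1^1 = +1.
(a,b)_2: α=-4, β=-6; u≡1, v≡3 (mod 8); ε(u)ε(v)=0·1, αω(v)=-4·1, βω(u)=-6·0; sum ≡ 0  ⇒  +1.
(a,b)_17: α=0, u≡7; β=1, v≡7 (mod 17); (7|17)=-1, (7|17)=-1; sign (−1)^0·-1^1·-1^0 = -1.
(a,b)_11: α=1, u≡3; β=2, v≡2 (mod 11); (3|11)=+1, (2|11)=-1; sign (−1)^0·+1^2·-1^1 = -1.
(a,b)_∞: sgn(1705)=+, sgn(180523)=+, so +1.
(1705, 180523 / ℚ) ramifies at {5, 11, 17, 41}: a division algebra.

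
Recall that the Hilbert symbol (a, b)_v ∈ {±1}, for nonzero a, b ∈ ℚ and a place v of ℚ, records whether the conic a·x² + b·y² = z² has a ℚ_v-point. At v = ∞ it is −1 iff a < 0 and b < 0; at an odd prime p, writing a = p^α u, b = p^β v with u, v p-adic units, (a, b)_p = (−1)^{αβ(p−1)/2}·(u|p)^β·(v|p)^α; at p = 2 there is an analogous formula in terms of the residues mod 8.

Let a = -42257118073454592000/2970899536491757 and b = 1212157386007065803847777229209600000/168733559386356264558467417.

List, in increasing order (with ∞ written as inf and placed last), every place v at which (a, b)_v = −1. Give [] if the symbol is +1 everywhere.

[5, 11, 13, 17]

(a, b) ≡ (-1365, 1870) mod (ℚ^×)²; places V = {2, 3, 5, 7, 11, 13, 17, 19, 23, 41, ∞}.
(a,b)_2: α=40, β=61; u≡3, v≡7 (mod 8); ε(u)ε(v)=1·1, αω(v)=40·0, βω(u)=61·1; sum ≡ 0  ⇒  +1.
(a,b)_7: α=1, u≡1; β=2, v≡2 (mod 7); (1|7)=+1, (2|7)=+1; sign (−1)^0·+1^2·+1^1 = +1.
(a,b)_3: α=1, u≡1; β=10, v≡1 (mod 3); (1|3)=+1, (1|3)=+1; sign (−1)^0·+1^10·+1^1 = +1.
(a,b)_17: α=-2, u≡10; β=-5, v≡8 (mod 17); (10|17)=-1, (8|17)=+1; sign (−1)^0·-1^-5·+1^-2 = -1.
(a,b)_13: α=-1, u≡9; β=-2, v≡6 (mod 13); (9|13)=+1, (6|13)=-1; sign (−1)^0·+1^-2·-1^-1 = -1.
(a,b)_5: α=3, u≡2; β=5, v≡1 (mod 5); (2|5)=-1, (1|5)=+1; sign (−1)^0·-1^5·+1^3 = -1.
(a,b)_23: α=-4, u≡5; β=-6, v≡5 (mod 23); (5|23)=-1, (5|23)=-1; sign (−1)^0·-1^-6·-1^-4 = +1.
(a,b)_19: α=0, u≡14; β=2, v≡3 (mod 19); (14|19)=-1, (3|19)=-1; sign (−1)^0·-1^2·-1^0 = +1.
(a,b)_∞: sgn(-1365)=−, sgn(1870)=+, so +1.
(a,b)_41: α=-4, u≡13; β=-6, v≡20 (mod 41); (13|41)=-1, (20|41)=+1; sign (−1)^0·-1^-6·+1^-4 = +1.
(a,b)_11: α=4, u≡2; β=5, v≡9 (mod 11); (2|11)=-1, (9|11)=+1; sign (−1)^0·-1^5·+1^4 = -1.
Ram(-1365, 1870) = {5, 11, 13, 17}; no ℚ_5-point on the conic.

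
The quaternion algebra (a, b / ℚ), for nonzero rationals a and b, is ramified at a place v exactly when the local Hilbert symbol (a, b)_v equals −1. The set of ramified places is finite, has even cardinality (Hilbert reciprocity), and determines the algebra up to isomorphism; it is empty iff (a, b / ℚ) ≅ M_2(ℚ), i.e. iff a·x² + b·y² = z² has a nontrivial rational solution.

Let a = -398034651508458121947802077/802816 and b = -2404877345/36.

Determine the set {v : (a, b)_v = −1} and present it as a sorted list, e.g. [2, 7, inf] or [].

[2, 5, 23, 29, 37, inf]

(a, b) ≡ (-8087053, -2859545) mod (ℚ^×)²; places V = {2, 3, 5, 7, 13, 17, 23, 29, 37, 41, 43, 47, ∞}.
(a,b)_17: α=1, u≡13; β=0, v≡15 (mod 17); (13|17)=+1, (15|17)=+1; sign (−1)^0·+1^0·+1^1 = +1.
(a,b)_7: α=-2, u≡3; β=0, v≡4 (mod 7); (3|7)=-1, (4|7)=+1; sign (−1)^0·-1^0·+1^-2 = +1.
(a,b)_41: α=2, u≡37; β=1, v≡25 (mod 41); (37|41)=+1, (25|41)=+1; sign (−1)^0·+1^1·+1^2 = +1.
(a,b)_43: α=1, u≡13; β=0, v≡13 (mod 43); (13|43)=+1, (13|43)=+1; sign (−1)^0·+1^0·+1^1 = +1.
(a,b)_2: α=-14, β=-2; u≡3, v≡7 (mod 8); ε(u)ε(v)=1·1, αω(v)=-14·0, βω(u)=-2·1; sum ≡ 1  ⇒  -1.
(a,b)_23: α=1, u≡2; β=0, v≡22 (mod 23); (2|23)=+1, (22|23)=-1; sign (−1)^0·+1^0·-1^1 = -1.
(a,b)_∞: sgn(-8087053)=−, sgn(-2859545)=−, so -1.
(a,b)_37: α=3, u≡25; β=1, v≡6 (mod 37); (25|37)=+1, (6|37)=-1; sign (−1)^0·+1^1·-1^3 = -1.
(a,b)_29: α=4, u≡19; β=3, v≡20 (mod 29); (19|29)=-1, (20|29)=+1; sign (−1)^0·-1^3·+1^4 = -1.
(a,b)_13: α=3, u≡5; β=1, v≡2 (mod 13); (5|13)=-1, (2|13)=-1; sign (−1)^0·-1^1·-1^3 = +1.
(a,b)_5: α=0, u≡3; β=1, v≡1 (mod 5); (3|5)=-1, (1|5)=+1; sign (−1)^0·-1^1·+1^0 = -1.
(a,b)_47: α=2, u≡18; β=0, v≡26 (mod 47); (18|47)=+1, (26|47)=-1; sign (−1)^0·+1^0·-1^2 = +1.
(a,b)_3: α=4, u≡2; β=-2, v≡1 (mod 3); (2|3)=-1, (1|3)=+1; sign (−1)^0·-1^-2·+1^4 = +1.
|Ram(-8087053, -2859545)| = 6, even; anisotropic at {2, 5, 23, 29, 37, ∞}.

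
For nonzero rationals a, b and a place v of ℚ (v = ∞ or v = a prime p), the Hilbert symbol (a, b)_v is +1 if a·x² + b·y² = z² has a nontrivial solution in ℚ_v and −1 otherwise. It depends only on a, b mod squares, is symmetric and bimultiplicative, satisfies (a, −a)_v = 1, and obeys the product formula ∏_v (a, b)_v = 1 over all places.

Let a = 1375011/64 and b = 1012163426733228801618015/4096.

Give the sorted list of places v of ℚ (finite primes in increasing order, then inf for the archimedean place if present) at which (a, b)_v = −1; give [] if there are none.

(a, b) ≡ (152779, 535350602215) mod (ℚ^×)²; places V = {2, 3, 5, 11, 13, 17, 19, 31, 37, 43, 47, ∞}.
(a,b)_11: α=1, u≡7; β=3, v≡4 (mod 11); (7|11)=-1, (4|11)=+1; sign (−1)^1·-1^3·+1^1 = +1.
(a,b)_43: α=1, u≡30; β=3, v≡32 (mod 43); (30|43)=-1, (32|43)=-1; sign (−1)^1·-1^3·-1^1 = -1.
(a,b)_∞: sgn(152779)=+, sgn(535350602215)=+, so +1.
(a,b)_19: α=1, u≡16; β=3, v≡18 (mod 19); (16|19)=+1, (18|19)=-1; sign (−1)^1·+1^3·-1^1 = +1.
(a,b)_3: α=2, u≡1; β=4, v≡1 (mod 3); (1|3)=+1, (1|3)=+1; sign (−1)^0·+1^4·+1^2 = +1.
(a,b)_47: α=0, u≡43; β=1, v≡16 (mod 47); (43|47)=-1, (16|47)=+1; sign (−1)^0·-1^1·+1^0 = -1.
(a,b)_5: α=0, u≡4; β=1, v≡3 (mod 5); (4|5)=+1, (3|5)=-1; sign (−1)^0·+1^1·-1^0 = +1.
(a,b)_2: α=-6, β=-12; u≡3, v≡7 (mod 8); ε(u)ε(v)=1·1, αω(v)=-6·0, βω(u)=-12·1; sum ≡ 1  ⇒  -1.
(a,b)_13: α=0, u≡12; β=1, v≡9 (mod 13); (12|13)=+1, (9|13)=+1; sign (−1)^0·+1^1·+1^0 = +1.
(a,b)_17: α=1, u≡5; β=3, v≡16 (mod 17); (5|17)=-1, (16|17)=+1; sign (−1)^0·-1^3·+1^1 = -1.
(a,b)_37: α=0, u≡2; β=1, v≡10 (mod 37); (2|37)=-1, (10|37)=+1; sign (−1)^0·-1^1·+1^0 = -1.
(a,b)_31: α=0, u≡3; β=1, v≡23 (mod 31); (3|31)=-1, (23|31)=-1; sign (−1)^0·-1^1·-1^0 = -1.
|Ram(152779, 535350602215)| = 6, even; anisotropic at {2, 17, 31, 37, 43, 47}.

[2, 17, 31, 37, 43, 47]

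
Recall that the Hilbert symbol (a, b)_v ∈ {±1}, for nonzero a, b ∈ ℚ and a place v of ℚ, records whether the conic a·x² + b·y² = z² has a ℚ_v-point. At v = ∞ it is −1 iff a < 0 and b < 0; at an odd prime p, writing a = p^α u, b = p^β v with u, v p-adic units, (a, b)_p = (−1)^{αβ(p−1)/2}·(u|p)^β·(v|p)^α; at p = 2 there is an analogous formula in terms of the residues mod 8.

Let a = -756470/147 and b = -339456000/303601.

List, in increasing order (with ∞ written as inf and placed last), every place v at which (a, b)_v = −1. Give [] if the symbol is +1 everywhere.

(a, b) ≡ (-4290, -3315) mod (ℚ^×)²; places V = {2, 3, 5, 7, 11, 13, 17, 19, 23, 29, ∞}.
(a,b)_5: α=1, u≡3; β=3, v≡2 (mod 5); (3|5)=-1, (2|5)=-1; sign (−1)^0·-1^3·-1^1 = +1.
(a,b)_29: α=0, u≡12; β=-2, v≡6 (mod 29); (12|29)=-1, (6|29)=+1; sign (−1)^0·-1^-2·+1^0 = +1.
(a,b)_23: α=2, u≡20; β=0, v≡11 (mod 23); (20|23)=-1, (11|23)=-1; sign (−1)^0·-1^0·-1^2 = +1.
(a,b)_2: α=1, β=12; u≡7, v≡5 (mod 8); ε(u)ε(v)=1·0, αω(v)=1·1, βω(u)=12·0; sum ≡ 1  ⇒  -1.
(a,b)_17: α=0, u≡12; β=1, v≡2 (mod 17); (12|17)=-1, (2|17)=+1; sign (−1)^0·-1^1·+1^0 = -1.
(a,b)_19: α=0, u≡16; β=-2, v≡18 (mod 19); (16|19)=+1, (18|19)=-1; sign (−1)^0·+1^-2·-1^0 = +1.
(a,b)_11: α=1, u≡6; β=0, v≡7 (mod 11); (6|11)=-1, (7|11)=-1; sign (−1)^0·-1^0·-1^1 = -1.
(a,b)_7: α=-2, u≡2; β=0, v≡3 (mod 7); (2|7)=+1, (3|7)=-1; sign (−1)^0·+1^0·-1^-2 = +1.
(a,b)_13: α=1, u≡6; β=1, v≡5 (mod 13); (6|13)=-1, (5|13)=-1; sign (−1)^0·-1^1·-1^1 = +1.
(a,b)_3: α=-1, u≡1; β=1, v≡2 (mod 3); (1|3)=+1, (2|3)=-1; sign (−1)^1·+1^1·-1^-1 = +1.
(a,b)_∞: sgn(-4290)=−, sgn(-3315)=−, so -1.
|Ram(-4290, -3315)| = 4, even; anisotropic at {2, 11, 17, ∞}.

[2, 11, 17, inf]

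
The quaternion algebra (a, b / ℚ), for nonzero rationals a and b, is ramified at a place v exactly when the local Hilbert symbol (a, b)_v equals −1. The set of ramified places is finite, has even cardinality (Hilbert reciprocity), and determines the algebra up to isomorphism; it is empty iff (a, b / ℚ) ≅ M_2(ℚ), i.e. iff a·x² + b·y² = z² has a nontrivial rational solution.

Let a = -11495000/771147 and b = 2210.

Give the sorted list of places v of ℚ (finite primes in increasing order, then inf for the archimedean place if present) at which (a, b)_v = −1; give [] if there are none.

Mod squares: a ≡ -114, b ≡ 2210. Check v ∈ {∞, 2, 3, 5, 11, 13, 17, 19}.
v=3: a=3^-3·(≡1), b=3^0·(≡2) mod 3; (1|3)=+1, (2|3)=-1; (−1)^{-3·0·1}·(+1)^0·(-1)^-3 = -1.
v=19: a=19^1·(≡13), b=19^0·(≡6) mod 19; (13|19)=-1, (6|19)=+1; (−1)^{1·0·9}·(-1)^0·(+1)^1 = +1.
v=13: a=13^-4·(≡3), b=13^1·(≡1) mod 13; (3|13)=+1, (1|13)=+1; (−1)^{-4·1·6}·(+1)^1·(+1)^-4 = +1.
v=∞: -114 < 0 and 2210 > 0  ⇒  (a,b)_∞ = +1.
v=2: v_2(a)=3, v_2(b)=1; units ≡ 7, 1 (mod 8); ε·ε+αω+βω = 1·0+3·0+1·0 ≡ 0  ⇒  (a,b)_2 = +1.
v=17: a=17^0·(≡6), b=17^1·(≡11) mod 17; (6|17)=-1, (11|17)=-1; (−1)^{0·1·8}·(-1)^1·(-1)^0 = -1.
v=11: a=11^2·(≡6), b=11^0·(≡10) mod 11; (6|11)=-1, (10|11)=-1; (−1)^{2·0·5}·(-1)^0·(-1)^2 = +1.
v=5: a=5^4·(≡4), b=5^1·(≡2) mod 5; (4|5)=+1, (2|5)=-1; (−1)^{4·1·2}·(+1)^1·(-1)^4 = +1.
(-114, 2210 / ℚ) ramifies at {3, 17}: a division algebra.

[3, 17]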